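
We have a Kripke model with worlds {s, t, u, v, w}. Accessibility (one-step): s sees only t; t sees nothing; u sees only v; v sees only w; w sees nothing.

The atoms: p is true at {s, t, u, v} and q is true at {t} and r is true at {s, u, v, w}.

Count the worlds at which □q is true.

s: successors {t}; q there: t:T. ✓
t: no successors, so □q holds vacuously. ✓
u: successors {v}; q there: v:F. ✗
v: successors {w}; q there: w:F. ✗
w: no successors, so □q holds vacuously. ✓
Satisfying worlds: {s, t, w}.

3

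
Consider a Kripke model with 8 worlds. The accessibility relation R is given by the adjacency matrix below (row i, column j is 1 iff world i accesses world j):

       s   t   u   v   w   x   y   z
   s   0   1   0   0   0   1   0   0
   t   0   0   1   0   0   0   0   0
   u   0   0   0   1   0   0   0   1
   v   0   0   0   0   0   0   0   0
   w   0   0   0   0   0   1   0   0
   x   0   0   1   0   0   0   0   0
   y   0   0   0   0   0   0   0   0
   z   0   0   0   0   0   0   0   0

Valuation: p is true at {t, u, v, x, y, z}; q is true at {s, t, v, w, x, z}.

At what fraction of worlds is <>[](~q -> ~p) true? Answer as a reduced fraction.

s: successors {t, x}; [](~q -> ~p) there: t:F, x:F. ✗
t: successors {u}; [](~q -> ~p) there: u:T. ✓
u: successors {v, z}; [](~q -> ~p) there: v:T, z:T. ✓
v: no successors, so <>[](~q -> ~p) fails. ✗
w: successors {x}; [](~q -> ~p) there: x:F. ✗
x: successors {u}; [](~q -> ~p) there: u:T. ✓
y: no successors, so <>[](~q -> ~p) fails. ✗
z: no successors, so <>[](~q -> ~p) fails. ✗
That's 3 of 8 worlds, so 3/8.

3/8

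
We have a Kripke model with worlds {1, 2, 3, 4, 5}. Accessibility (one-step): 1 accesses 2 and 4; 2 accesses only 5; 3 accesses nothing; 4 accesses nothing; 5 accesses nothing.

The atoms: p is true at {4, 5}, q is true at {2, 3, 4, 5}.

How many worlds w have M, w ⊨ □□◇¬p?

1: successors {2, 4}; □◇¬p there: 2:F, 4:T. ✗
2: successors {5}; □◇¬p there: 5:T. ✓
3: no successors, so □□◇¬p holds vacuously. ✓
4: no successors, so □□◇¬p holds vacuously. ✓
5: no successors, so □□◇¬p holds vacuously. ✓
Satisfying worlds: {2, 3, 4, 5}.

4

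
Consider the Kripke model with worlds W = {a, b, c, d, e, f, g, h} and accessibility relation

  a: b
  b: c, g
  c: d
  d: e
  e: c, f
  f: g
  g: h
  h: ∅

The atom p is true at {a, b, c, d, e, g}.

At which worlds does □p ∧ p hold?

a: □p is T, p is T. ✓
b: □p is T, p is T. ✓
c: □p is T, p is T. ✓
d: □p is T, p is T. ✓
e: □p is F, p is T. ✗
f: □p is T, p is F. ✗
g: □p is F, p is T. ✗
h: □p is T, p is F. ✗

{a, b, c, d}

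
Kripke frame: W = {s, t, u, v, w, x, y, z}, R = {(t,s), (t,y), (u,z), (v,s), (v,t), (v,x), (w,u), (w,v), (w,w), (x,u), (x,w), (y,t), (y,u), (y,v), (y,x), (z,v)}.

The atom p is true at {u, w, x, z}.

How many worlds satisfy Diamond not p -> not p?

6

s: Diamond not p is F, not p is T. ✓
t: Diamond not p is T, not p is T. ✓
u: Diamond not p is F, not p is F. ✓
v: Diamond not p is T, not p is T. ✓
w: Diamond not p is T, not p is F. ✗
x: Diamond not p is F, not p is F. ✓
y: Diamond not p is T, not p is T. ✓
z: Diamond not p is T, not p is F. ✗
Satisfying worlds: {s, t, u, v, x, y}.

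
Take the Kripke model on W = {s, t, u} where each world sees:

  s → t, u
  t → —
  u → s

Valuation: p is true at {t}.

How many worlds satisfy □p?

1

s: successors {t, u}; p there: t:T, u:F. ✗
t: no successors, so □p holds vacuously. ✓
u: successors {s}; p there: s:F. ✗
Satisfying worlds: {t}.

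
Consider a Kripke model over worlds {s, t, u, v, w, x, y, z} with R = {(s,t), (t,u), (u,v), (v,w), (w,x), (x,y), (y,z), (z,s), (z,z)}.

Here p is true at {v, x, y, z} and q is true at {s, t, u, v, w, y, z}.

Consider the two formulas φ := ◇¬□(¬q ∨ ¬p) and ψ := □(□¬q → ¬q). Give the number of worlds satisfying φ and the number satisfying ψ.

5 and 7

For ◇¬□(¬q ∨ ¬p):
s: successors {t}; ¬□(¬q ∨ ¬p) there: t:F. ✗
t: successors {u}; ¬□(¬q ∨ ¬p) there: u:T. ✓
u: successors {v}; ¬□(¬q ∨ ¬p) there: v:F. ✗
v: successors {w}; ¬□(¬q ∨ ¬p) there: w:F. ✗
w: successors {x}; ¬□(¬q ∨ ¬p) there: x:T. ✓
x: successors {y}; ¬□(¬q ∨ ¬p) there: y:T. ✓
y: successors {z}; ¬□(¬q ∨ ¬p) there: z:T. ✓
z: successors {s, z}; ¬□(¬q ∨ ¬p) there: s:F, z:T. ✓
— 5 worlds.
For □(□¬q → ¬q):
s: successors {t}; □¬q → ¬q there: t:T. ✓
t: successors {u}; □¬q → ¬q there: u:T. ✓
u: successors {v}; □¬q → ¬q there: v:T. ✓
v: successors {w}; □¬q → ¬q there: w:F. ✗
w: successors {x}; □¬q → ¬q there: x:T. ✓
x: successors {y}; □¬q → ¬q there: y:T. ✓
y: successors {z}; □¬q → ¬q there: z:T. ✓
z: successors {s, z}; □¬q → ¬q there: s:T, z:T. ✓
— 7 worlds.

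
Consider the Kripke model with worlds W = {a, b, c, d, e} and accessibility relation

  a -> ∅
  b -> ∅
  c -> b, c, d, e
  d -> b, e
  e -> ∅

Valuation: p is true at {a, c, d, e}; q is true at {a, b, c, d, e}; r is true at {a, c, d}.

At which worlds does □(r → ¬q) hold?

{a, b, d, e}

a: no successors, so □(r → ¬q) holds vacuously. ✓
b: no successors, so □(r → ¬q) holds vacuously. ✓
c: successors {b, c, d, e}; r → ¬q there: b:T, c:F, d:F, e:T. ✗
d: successors {b, e}; r → ¬q there: b:T, e:T. ✓
e: no successors, so □(r → ¬q) holds vacuously. ✓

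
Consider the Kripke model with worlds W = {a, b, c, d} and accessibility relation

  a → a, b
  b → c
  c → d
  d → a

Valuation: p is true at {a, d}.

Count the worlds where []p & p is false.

3

a: []p is F, p is T. ✗
b: []p is F, p is F. ✗
c: []p is T, p is F. ✗
d: []p is T, p is T. ✓
Satisfying worlds: {d}.
So []p & p fails at the other 3 worlds.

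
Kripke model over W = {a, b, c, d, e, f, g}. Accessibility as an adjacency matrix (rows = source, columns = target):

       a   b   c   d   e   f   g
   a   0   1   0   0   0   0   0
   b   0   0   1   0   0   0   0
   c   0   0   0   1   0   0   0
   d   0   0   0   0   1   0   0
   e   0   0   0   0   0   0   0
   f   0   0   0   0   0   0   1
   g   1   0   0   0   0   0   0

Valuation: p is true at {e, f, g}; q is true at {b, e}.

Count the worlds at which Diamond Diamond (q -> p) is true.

a: successors {b}; Diamond (q -> p) there: b:T. ✓
b: successors {c}; Diamond (q -> p) there: c:T. ✓
c: successors {d}; Diamond (q -> p) there: d:T. ✓
d: successors {e}; Diamond (q -> p) there: e:F. ✗
e: no successors, so Diamond Diamond (q -> p) fails. ✗
f: successors {g}; Diamond (q -> p) there: g:T. ✓
g: successors {a}; Diamond (q -> p) there: a:F. ✗
Satisfying worlds: {a, b, c, f}.

4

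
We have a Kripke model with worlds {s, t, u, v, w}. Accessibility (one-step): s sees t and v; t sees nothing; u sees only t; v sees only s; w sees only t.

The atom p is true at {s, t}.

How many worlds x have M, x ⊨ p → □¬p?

4

s: p is T, □¬p is F. ✗
t: p is T, □¬p is T. ✓
u: p is F, □¬p is F. ✓
v: p is F, □¬p is F. ✓
w: p is F, □¬p is F. ✓
Satisfying worlds: {t, u, v, w}.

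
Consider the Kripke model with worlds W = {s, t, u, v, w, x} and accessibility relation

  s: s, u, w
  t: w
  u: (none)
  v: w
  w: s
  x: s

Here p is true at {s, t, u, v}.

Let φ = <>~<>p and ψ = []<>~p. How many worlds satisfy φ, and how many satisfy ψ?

1 and 3

For <>~<>p:
s: successors {s, u, w}; ~<>p there: s:F, u:T, w:F. ✓
t: successors {w}; ~<>p there: w:F. ✗
u: no successors, so <>~<>p fails. ✗
v: successors {w}; ~<>p there: w:F. ✗
w: successors {s}; ~<>p there: s:F. ✗
x: successors {s}; ~<>p there: s:F. ✗
— 1 world.
For []<>~p:
s: successors {s, u, w}; <>~p there: s:T, u:F, w:F. ✗
t: successors {w}; <>~p there: w:F. ✗
u: no successors, so []<>~p holds vacuously. ✓
v: successors {w}; <>~p there: w:F. ✗
w: successors {s}; <>~p there: s:T. ✓
x: successors {s}; <>~p there: s:T. ✓
— 3 worlds.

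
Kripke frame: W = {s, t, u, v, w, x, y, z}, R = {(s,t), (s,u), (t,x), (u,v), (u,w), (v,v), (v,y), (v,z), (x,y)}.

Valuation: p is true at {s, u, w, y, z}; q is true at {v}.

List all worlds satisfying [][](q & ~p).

{w, x, y, z}

s: successors {t, u}; [](q & ~p) there: t:F, u:F. ✗
t: successors {x}; [](q & ~p) there: x:F. ✗
u: successors {v, w}; [](q & ~p) there: v:F, w:T. ✗
v: successors {v, y, z}; [](q & ~p) there: v:F, y:T, z:T. ✗
w: no successors, so [][](q & ~p) holds vacuously. ✓
x: successors {y}; [](q & ~p) there: y:T. ✓
y: no successors, so [][](q & ~p) holds vacuously. ✓
z: no successors, so [][](q & ~p) holds vacuously. ✓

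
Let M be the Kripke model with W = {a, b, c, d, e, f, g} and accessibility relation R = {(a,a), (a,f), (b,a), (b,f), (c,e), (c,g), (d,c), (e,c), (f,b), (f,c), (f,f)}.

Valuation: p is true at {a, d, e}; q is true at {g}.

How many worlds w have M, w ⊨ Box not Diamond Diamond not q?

a: successors {a, f}; not Diamond Diamond not q there: a:F, f:F. ✗
b: successors {a, f}; not Diamond Diamond not q there: a:F, f:F. ✗
c: successors {e, g}; not Diamond Diamond not q there: e:F, g:T. ✗
d: successors {c}; not Diamond Diamond not q there: c:F. ✗
e: successors {c}; not Diamond Diamond not q there: c:F. ✗
f: successors {b, c, f}; not Diamond Diamond not q there: b:F, c:F, f:F. ✗
g: no successors, so Box not Diamond Diamond not q holds vacuously. ✓
Satisfying worlds: {g}.

1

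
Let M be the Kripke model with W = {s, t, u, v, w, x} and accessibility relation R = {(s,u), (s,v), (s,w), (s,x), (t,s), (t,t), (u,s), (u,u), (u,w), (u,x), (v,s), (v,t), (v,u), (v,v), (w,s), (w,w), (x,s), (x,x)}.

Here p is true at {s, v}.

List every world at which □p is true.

∅

s: successors {u, v, w, x}; p there: u:F, v:T, w:F, x:F. ✗
t: successors {s, t}; p there: s:T, t:F. ✗
u: successors {s, u, w, x}; p there: s:T, u:F, w:F, x:F. ✗
v: successors {s, t, u, v}; p there: s:T, t:F, u:F, v:T. ✗
w: successors {s, w}; p there: s:T, w:F. ✗
x: successors {s, x}; p there: s:T, x:F. ✗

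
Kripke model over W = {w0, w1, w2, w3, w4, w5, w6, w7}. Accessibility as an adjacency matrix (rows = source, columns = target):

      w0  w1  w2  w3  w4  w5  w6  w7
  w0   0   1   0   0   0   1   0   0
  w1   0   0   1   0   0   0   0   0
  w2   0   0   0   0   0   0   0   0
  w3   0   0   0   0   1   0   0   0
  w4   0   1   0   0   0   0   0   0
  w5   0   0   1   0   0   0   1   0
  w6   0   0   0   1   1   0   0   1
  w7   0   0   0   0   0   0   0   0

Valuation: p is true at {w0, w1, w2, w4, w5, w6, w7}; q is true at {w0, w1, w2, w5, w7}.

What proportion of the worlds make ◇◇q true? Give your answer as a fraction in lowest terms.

5/8

w0: successors {w1, w5}; ◇q there: w1:T, w5:T. ✓
w1: successors {w2}; ◇q there: w2:F. ✗
w2: no successors, so ◇◇q fails. ✗
w3: successors {w4}; ◇q there: w4:T. ✓
w4: successors {w1}; ◇q there: w1:T. ✓
w5: successors {w2, w6}; ◇q there: w2:F, w6:T. ✓
w6: successors {w3, w4, w7}; ◇q there: w3:F, w4:T, w7:F. ✓
w7: no successors, so ◇◇q fails. ✗
That's 5 of 8 worlds, so 5/8.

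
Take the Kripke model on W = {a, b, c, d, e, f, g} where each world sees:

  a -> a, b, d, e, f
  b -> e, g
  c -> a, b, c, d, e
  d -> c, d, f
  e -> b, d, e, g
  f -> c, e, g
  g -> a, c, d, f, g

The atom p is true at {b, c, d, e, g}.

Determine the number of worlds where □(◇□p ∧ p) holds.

a: successors {a, b, d, e, f}; ◇□p ∧ p there: a:F, b:T, d:T, e:T, f:F. ✗
b: successors {e, g}; ◇□p ∧ p there: e:T, g:T. ✓
c: successors {a, b, c, d, e}; ◇□p ∧ p there: a:F, b:T, c:T, d:T, e:T. ✗
d: successors {c, d, f}; ◇□p ∧ p there: c:T, d:T, f:F. ✗
e: successors {b, d, e, g}; ◇□p ∧ p there: b:T, d:T, e:T, g:T. ✓
f: successors {c, e, g}; ◇□p ∧ p there: c:T, e:T, g:T. ✓
g: successors {a, c, d, f, g}; ◇□p ∧ p there: a:F, c:T, d:T, f:F, g:T. ✗
Satisfying worlds: {b, e, f}.

3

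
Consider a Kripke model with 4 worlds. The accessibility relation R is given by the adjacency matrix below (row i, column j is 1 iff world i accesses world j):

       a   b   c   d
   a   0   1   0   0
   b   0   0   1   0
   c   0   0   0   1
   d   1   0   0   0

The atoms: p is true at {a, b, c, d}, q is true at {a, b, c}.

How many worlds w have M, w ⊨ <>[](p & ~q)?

1

a: successors {b}; [](p & ~q) there: b:F. ✗
b: successors {c}; [](p & ~q) there: c:T. ✓
c: successors {d}; [](p & ~q) there: d:F. ✗
d: successors {a}; [](p & ~q) there: a:F. ✗
Satisfying worlds: {b}.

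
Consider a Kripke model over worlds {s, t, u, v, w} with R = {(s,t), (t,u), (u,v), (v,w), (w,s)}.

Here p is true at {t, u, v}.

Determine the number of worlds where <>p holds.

3

s: successors {t}; p there: t:T. ✓
t: successors {u}; p there: u:T. ✓
u: successors {v}; p there: v:T. ✓
v: successors {w}; p there: w:F. ✗
w: successors {s}; p there: s:F. ✗
Satisfying worlds: {s, t, u}.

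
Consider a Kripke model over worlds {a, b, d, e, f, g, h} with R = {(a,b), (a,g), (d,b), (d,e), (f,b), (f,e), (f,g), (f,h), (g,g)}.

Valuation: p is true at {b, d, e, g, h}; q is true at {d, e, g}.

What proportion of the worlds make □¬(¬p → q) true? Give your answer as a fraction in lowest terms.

a: successors {b, g}; ¬(¬p → q) there: b:F, g:F. ✗
b: no successors, so □¬(¬p → q) holds vacuously. ✓
d: successors {b, e}; ¬(¬p → q) there: b:F, e:F. ✗
e: no successors, so □¬(¬p → q) holds vacuously. ✓
f: successors {b, e, g, h}; ¬(¬p → q) there: b:F, e:F, g:F, h:F. ✗
g: successors {g}; ¬(¬p → q) there: g:F. ✗
h: no successors, so □¬(¬p → q) holds vacuously. ✓
That's 3 of 7 worlds, so 3/7.

3/7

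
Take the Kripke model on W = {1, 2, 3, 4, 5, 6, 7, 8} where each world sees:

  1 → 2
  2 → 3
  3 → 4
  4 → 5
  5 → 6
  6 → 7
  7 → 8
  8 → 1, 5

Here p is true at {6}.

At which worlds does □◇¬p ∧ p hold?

{6}

1: □◇¬p is T, p is F. ✗
2: □◇¬p is T, p is F. ✗
3: □◇¬p is T, p is F. ✗
4: □◇¬p is F, p is F. ✗
5: □◇¬p is T, p is F. ✗
6: □◇¬p is T, p is T. ✓
7: □◇¬p is T, p is F. ✗
8: □◇¬p is F, p is F. ✗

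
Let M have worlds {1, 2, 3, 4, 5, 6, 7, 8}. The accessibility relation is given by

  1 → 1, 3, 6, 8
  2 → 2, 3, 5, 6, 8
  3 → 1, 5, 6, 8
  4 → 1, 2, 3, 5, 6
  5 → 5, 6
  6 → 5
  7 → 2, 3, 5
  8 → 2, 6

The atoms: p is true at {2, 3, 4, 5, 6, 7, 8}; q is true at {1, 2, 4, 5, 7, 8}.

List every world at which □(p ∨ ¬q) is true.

1: successors {1, 3, 6, 8}; p ∨ ¬q there: 1:F, 3:T, 6:T, 8:T. ✗
2: successors {2, 3, 5, 6, 8}; p ∨ ¬q there: 2:T, 3:T, 5:T, 6:T, 8:T. ✓
3: successors {1, 5, 6, 8}; p ∨ ¬q there: 1:F, 5:T, 6:T, 8:T. ✗
4: successors {1, 2, 3, 5, 6}; p ∨ ¬q there: 1:F, 2:T, 3:T, 5:T, 6:T. ✗
5: successors {5, 6}; p ∨ ¬q there: 5:T, 6:T. ✓
6: successors {5}; p ∨ ¬q there: 5:T. ✓
7: successors {2, 3, 5}; p ∨ ¬q there: 2:T, 3:T, 5:T. ✓
8: successors {2, 6}; p ∨ ¬q there: 2:T, 6:T. ✓

{2, 5, 6, 7, 8}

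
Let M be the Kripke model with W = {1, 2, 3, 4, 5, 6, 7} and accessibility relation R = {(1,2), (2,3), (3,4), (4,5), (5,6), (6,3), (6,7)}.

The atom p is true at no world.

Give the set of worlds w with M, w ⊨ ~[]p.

1: []p is F. ✓
2: []p is F. ✓
3: []p is F. ✓
4: []p is F. ✓
5: []p is F. ✓
6: []p is F. ✓
7: []p is T. ✗

{1, 2, 3, 4, 5, 6}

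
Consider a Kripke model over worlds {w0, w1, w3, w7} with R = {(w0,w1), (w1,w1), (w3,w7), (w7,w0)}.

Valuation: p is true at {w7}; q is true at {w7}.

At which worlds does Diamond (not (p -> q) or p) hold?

w0: successors {w1}; not (p -> q) or p there: w1:F. ✗
w1: successors {w1}; not (p -> q) or p there: w1:F. ✗
w3: successors {w7}; not (p -> q) or p there: w7:T. ✓
w7: successors {w0}; not (p -> q) or p there: w0:F. ✗

{w3}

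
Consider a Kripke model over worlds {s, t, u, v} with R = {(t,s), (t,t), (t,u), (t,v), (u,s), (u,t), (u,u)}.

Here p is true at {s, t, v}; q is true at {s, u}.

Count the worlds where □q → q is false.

s: □q is T, q is T. ✓
t: □q is F, q is F. ✓
u: □q is F, q is T. ✓
v: □q is T, q is F. ✗
Satisfying worlds: {s, t, u}.
So □q → q fails at the other 1 world.

1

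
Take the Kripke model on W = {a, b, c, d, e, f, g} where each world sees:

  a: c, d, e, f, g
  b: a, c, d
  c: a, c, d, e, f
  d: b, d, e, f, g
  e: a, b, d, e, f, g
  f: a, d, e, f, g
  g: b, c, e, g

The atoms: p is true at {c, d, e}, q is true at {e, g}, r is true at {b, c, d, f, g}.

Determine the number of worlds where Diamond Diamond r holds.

a: successors {c, d, e, f, g}; Diamond r there: c:T, d:T, e:T, f:T, g:T. ✓
b: successors {a, c, d}; Diamond r there: a:T, c:T, d:T. ✓
c: successors {a, c, d, e, f}; Diamond r there: a:T, c:T, d:T, e:T, f:T. ✓
d: successors {b, d, e, f, g}; Diamond r there: b:T, d:T, e:T, f:T, g:T. ✓
e: successors {a, b, d, e, f, g}; Diamond r there: a:T, b:T, d:T, e:T, f:T, g:T. ✓
f: successors {a, d, e, f, g}; Diamond r there: a:T, d:T, e:T, f:T, g:T. ✓
g: successors {b, c, e, g}; Diamond r there: b:T, c:T, e:T, g:T. ✓
Satisfying worlds: {a, b, c, d, e, f, g}.

7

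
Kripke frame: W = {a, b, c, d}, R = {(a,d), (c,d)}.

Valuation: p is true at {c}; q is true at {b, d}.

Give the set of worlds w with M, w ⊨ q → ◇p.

{a, c}

a: q is F, ◇p is F. ✓
b: q is T, ◇p is F. ✗
c: q is F, ◇p is F. ✓
d: q is T, ◇p is F. ✗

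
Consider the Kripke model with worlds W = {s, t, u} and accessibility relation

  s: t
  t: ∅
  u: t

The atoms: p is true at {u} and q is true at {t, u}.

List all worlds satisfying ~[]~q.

{s, u}

s: []~q is F. ✓
t: []~q is T. ✗
u: []~q is F. ✓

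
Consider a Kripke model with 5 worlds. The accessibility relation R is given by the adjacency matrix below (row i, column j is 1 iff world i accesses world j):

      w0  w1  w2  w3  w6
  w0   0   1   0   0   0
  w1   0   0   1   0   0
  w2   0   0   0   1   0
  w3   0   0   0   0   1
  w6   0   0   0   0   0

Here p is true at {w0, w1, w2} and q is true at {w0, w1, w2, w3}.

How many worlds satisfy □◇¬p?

3

w0: successors {w1}; ◇¬p there: w1:F. ✗
w1: successors {w2}; ◇¬p there: w2:T. ✓
w2: successors {w3}; ◇¬p there: w3:T. ✓
w3: successors {w6}; ◇¬p there: w6:F. ✗
w6: no successors, so □◇¬p holds vacuously. ✓
Satisfying worlds: {w1, w2, w6}.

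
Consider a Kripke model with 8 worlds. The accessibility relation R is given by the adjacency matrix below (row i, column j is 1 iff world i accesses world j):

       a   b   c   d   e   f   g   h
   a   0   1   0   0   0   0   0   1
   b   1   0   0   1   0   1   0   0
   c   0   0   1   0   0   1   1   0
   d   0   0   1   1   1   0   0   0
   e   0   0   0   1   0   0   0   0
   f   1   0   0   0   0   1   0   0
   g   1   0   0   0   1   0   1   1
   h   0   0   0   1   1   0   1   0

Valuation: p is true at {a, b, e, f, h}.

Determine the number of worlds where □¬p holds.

1

a: successors {b, h}; ¬p there: b:F, h:F. ✗
b: successors {a, d, f}; ¬p there: a:F, d:T, f:F. ✗
c: successors {c, f, g}; ¬p there: c:T, f:F, g:T. ✗
d: successors {c, d, e}; ¬p there: c:T, d:T, e:F. ✗
e: successors {d}; ¬p there: d:T. ✓
f: successors {a, f}; ¬p there: a:F, f:F. ✗
g: successors {a, e, g, h}; ¬p there: a:F, e:F, g:T, h:F. ✗
h: successors {d, e, g}; ¬p there: d:T, e:F, g:T. ✗
Satisfying worlds: {e}.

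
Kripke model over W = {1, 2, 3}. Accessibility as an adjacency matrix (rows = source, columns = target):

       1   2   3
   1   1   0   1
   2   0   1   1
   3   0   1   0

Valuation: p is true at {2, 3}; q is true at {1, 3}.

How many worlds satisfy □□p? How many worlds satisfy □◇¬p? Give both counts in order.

For □□p:
1: successors {1, 3}; □p there: 1:F, 3:T. ✗
2: successors {2, 3}; □p there: 2:T, 3:T. ✓
3: successors {2}; □p there: 2:T. ✓
— 2 worlds.
For □◇¬p:
1: successors {1, 3}; ◇¬p there: 1:T, 3:F. ✗
2: successors {2, 3}; ◇¬p there: 2:F, 3:F. ✗
3: successors {2}; ◇¬p there: 2:F. ✗
— 0 worlds.

2 and 0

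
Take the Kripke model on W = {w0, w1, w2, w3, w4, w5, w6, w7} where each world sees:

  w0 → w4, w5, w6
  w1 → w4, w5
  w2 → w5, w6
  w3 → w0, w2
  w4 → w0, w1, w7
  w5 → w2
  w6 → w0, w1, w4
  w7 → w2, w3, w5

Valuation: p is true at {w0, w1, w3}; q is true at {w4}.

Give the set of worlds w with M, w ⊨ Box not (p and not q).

{w0, w1, w2, w5}

w0: successors {w4, w5, w6}; not (p and not q) there: w4:T, w5:T, w6:T. ✓
w1: successors {w4, w5}; not (p and not q) there: w4:T, w5:T. ✓
w2: successors {w5, w6}; not (p and not q) there: w5:T, w6:T. ✓
w3: successors {w0, w2}; not (p and not q) there: w0:F, w2:T. ✗
w4: successors {w0, w1, w7}; not (p and not q) there: w0:F, w1:F, w7:T. ✗
w5: successors {w2}; not (p and not q) there: w2:T. ✓
w6: successors {w0, w1, w4}; not (p and not q) there: w0:F, w1:F, w4:T. ✗
w7: successors {w2, w3, w5}; not (p and not q) there: w2:T, w3:F, w5:T. ✗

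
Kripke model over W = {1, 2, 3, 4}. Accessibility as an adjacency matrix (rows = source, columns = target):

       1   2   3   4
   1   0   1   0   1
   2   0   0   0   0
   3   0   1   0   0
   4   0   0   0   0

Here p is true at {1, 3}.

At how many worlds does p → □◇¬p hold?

1: p is T, □◇¬p is F. ✗
2: p is F, □◇¬p is T. ✓
3: p is T, □◇¬p is F. ✗
4: p is F, □◇¬p is T. ✓
Satisfying worlds: {2, 4}.

2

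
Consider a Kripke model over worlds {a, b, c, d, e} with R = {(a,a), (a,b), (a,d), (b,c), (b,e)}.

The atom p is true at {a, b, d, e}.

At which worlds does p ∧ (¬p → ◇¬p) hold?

{a, b, d, e}

a: p is T, ¬p → ◇¬p is T. ✓
b: p is T, ¬p → ◇¬p is T. ✓
c: p is F, ¬p → ◇¬p is F. ✗
d: p is T, ¬p → ◇¬p is T. ✓
e: p is T, ¬p → ◇¬p is T. ✓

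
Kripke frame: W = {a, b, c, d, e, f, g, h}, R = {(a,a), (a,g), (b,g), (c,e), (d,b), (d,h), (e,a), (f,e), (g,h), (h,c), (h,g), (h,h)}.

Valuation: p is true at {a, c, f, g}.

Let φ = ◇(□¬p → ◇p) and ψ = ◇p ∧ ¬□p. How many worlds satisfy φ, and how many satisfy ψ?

7 and 1

For ◇(□¬p → ◇p):
a: successors {a, g}; □¬p → ◇p there: a:T, g:F. ✓
b: successors {g}; □¬p → ◇p there: g:F. ✗
c: successors {e}; □¬p → ◇p there: e:T. ✓
d: successors {b, h}; □¬p → ◇p there: b:T, h:T. ✓
e: successors {a}; □¬p → ◇p there: a:T. ✓
f: successors {e}; □¬p → ◇p there: e:T. ✓
g: successors {h}; □¬p → ◇p there: h:T. ✓
h: successors {c, g, h}; □¬p → ◇p there: c:F, g:F, h:T. ✓
— 7 worlds.
For ◇p ∧ ¬□p:
a: ◇p is T, ¬□p is F. ✗
b: ◇p is T, ¬□p is F. ✗
c: ◇p is F, ¬□p is T. ✗
d: ◇p is F, ¬□p is T. ✗
e: ◇p is T, ¬□p is F. ✗
f: ◇p is F, ¬□p is T. ✗
g: ◇p is F, ¬□p is T. ✗
h: ◇p is T, ¬□p is T. ✓
— 1 world.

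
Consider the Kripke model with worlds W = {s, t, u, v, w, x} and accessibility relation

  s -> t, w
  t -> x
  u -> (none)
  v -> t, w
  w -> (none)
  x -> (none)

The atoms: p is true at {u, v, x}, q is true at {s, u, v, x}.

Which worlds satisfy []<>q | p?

s: []<>q is F, p is F. ✗
t: []<>q is F, p is F. ✗
u: []<>q is T, p is T. ✓
v: []<>q is F, p is T. ✓
w: []<>q is T, p is F. ✓
x: []<>q is T, p is T. ✓

{u, v, w, x}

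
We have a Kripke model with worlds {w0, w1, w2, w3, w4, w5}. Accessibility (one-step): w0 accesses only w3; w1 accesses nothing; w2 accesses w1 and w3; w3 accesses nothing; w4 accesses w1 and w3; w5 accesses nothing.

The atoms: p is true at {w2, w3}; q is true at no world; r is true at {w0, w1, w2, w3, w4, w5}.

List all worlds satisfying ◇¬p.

w0: successors {w3}; ¬p there: w3:F. ✗
w1: no successors, so ◇¬p fails. ✗
w2: successors {w1, w3}; ¬p there: w1:T, w3:F. ✓
w3: no successors, so ◇¬p fails. ✗
w4: successors {w1, w3}; ¬p there: w1:T, w3:F. ✓
w5: no successors, so ◇¬p fails. ✗

{w2, w4}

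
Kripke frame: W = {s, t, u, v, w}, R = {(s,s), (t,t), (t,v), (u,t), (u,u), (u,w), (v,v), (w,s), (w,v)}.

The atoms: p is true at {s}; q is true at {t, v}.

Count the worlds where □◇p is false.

s: successors {s}; ◇p there: s:T. ✓
t: successors {t, v}; ◇p there: t:F, v:F. ✗
u: successors {t, u, w}; ◇p there: t:F, u:F, w:T. ✗
v: successors {v}; ◇p there: v:F. ✗
w: successors {s, v}; ◇p there: s:T, v:F. ✗
Satisfying worlds: {s}.
So □◇p fails at the other 4 worlds.

4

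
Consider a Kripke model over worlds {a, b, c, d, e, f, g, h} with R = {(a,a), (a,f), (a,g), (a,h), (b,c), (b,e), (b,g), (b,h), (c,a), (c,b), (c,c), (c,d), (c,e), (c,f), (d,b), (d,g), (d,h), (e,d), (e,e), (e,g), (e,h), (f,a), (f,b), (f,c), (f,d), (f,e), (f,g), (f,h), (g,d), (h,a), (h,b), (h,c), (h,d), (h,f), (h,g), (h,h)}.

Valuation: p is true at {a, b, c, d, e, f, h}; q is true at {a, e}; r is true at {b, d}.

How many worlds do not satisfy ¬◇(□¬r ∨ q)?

7

a: ◇(□¬r ∨ q) is T. ✗
b: ◇(□¬r ∨ q) is T. ✗
c: ◇(□¬r ∨ q) is T. ✗
d: ◇(□¬r ∨ q) is T. ✗
e: ◇(□¬r ∨ q) is T. ✗
f: ◇(□¬r ∨ q) is T. ✗
g: ◇(□¬r ∨ q) is F. ✓
h: ◇(□¬r ∨ q) is T. ✗
Satisfying worlds: {g}.
So ¬◇(□¬r ∨ q) fails at the other 7 worlds.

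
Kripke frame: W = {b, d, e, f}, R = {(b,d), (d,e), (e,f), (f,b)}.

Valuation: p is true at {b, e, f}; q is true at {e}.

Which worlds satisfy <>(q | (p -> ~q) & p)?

{d, e, f}

b: successors {d}; q | (p -> ~q) & p there: d:F. ✗
d: successors {e}; q | (p -> ~q) & p there: e:T. ✓
e: successors {f}; q | (p -> ~q) & p there: f:T. ✓
f: successors {b}; q | (p -> ~q) & p there: b:T. ✓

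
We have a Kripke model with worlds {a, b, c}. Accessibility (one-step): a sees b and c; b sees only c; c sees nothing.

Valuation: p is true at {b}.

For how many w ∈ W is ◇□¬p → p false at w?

a: ◇□¬p is T, p is F. ✗
b: ◇□¬p is T, p is T. ✓
c: ◇□¬p is F, p is F. ✓
Satisfying worlds: {b, c}.
So ◇□¬p → p fails at the other 1 world.

1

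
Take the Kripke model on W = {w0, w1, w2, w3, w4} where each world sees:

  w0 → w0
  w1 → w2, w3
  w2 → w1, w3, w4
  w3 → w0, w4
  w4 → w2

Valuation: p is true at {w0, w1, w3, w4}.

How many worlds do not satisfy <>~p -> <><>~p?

w0: <>~p is F, <><>~p is F. ✓
w1: <>~p is T, <><>~p is F. ✗
w2: <>~p is F, <><>~p is T. ✓
w3: <>~p is F, <><>~p is T. ✓
w4: <>~p is T, <><>~p is F. ✗
Satisfying worlds: {w0, w2, w3}.
So <>~p -> <><>~p fails at the other 2 worlds.

2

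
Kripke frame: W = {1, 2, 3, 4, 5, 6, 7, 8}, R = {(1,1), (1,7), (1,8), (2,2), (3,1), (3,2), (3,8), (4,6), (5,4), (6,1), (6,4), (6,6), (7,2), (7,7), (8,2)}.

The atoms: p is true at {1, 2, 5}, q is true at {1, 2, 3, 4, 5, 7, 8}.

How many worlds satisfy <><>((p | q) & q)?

7

1: successors {1, 7, 8}; <>((p | q) & q) there: 1:T, 7:T, 8:T. ✓
2: successors {2}; <>((p | q) & q) there: 2:T. ✓
3: successors {1, 2, 8}; <>((p | q) & q) there: 1:T, 2:T, 8:T. ✓
4: successors {6}; <>((p | q) & q) there: 6:T. ✓
5: successors {4}; <>((p | q) & q) there: 4:F. ✗
6: successors {1, 4, 6}; <>((p | q) & q) there: 1:T, 4:F, 6:T. ✓
7: successors {2, 7}; <>((p | q) & q) there: 2:T, 7:T. ✓
8: successors {2}; <>((p | q) & q) there: 2:T. ✓
Satisfying worlds: {1, 2, 3, 4, 6, 7, 8}.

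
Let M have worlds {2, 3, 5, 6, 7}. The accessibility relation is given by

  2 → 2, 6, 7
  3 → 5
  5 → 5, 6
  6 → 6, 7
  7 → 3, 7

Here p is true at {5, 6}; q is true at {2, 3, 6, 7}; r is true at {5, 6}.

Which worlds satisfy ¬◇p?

{7}

2: ◇p is T. ✗
3: ◇p is T. ✗
5: ◇p is T. ✗
6: ◇p is T. ✗
7: ◇p is F. ✓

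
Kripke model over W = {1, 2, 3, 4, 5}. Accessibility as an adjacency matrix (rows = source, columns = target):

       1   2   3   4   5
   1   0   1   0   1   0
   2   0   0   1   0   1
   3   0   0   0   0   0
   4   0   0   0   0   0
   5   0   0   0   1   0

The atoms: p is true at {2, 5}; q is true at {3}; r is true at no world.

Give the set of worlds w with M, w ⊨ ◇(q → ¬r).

1: successors {2, 4}; q → ¬r there: 2:T, 4:T. ✓
2: successors {3, 5}; q → ¬r there: 3:T, 5:T. ✓
3: no successors, so ◇(q → ¬r) fails. ✗
4: no successors, so ◇(q → ¬r) fails. ✗
5: successors {4}; q → ¬r there: 4:T. ✓

{1, 2, 5}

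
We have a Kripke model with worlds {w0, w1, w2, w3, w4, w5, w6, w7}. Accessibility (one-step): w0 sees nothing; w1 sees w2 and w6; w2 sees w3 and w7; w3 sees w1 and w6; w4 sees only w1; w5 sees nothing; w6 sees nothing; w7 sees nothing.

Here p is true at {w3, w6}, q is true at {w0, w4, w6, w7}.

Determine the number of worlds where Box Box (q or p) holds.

5

w0: no successors, so Box Box (q or p) holds vacuously. ✓
w1: successors {w2, w6}; Box (q or p) there: w2:T, w6:T. ✓
w2: successors {w3, w7}; Box (q or p) there: w3:F, w7:T. ✗
w3: successors {w1, w6}; Box (q or p) there: w1:F, w6:T. ✗
w4: successors {w1}; Box (q or p) there: w1:F. ✗
w5: no successors, so Box Box (q or p) holds vacuously. ✓
w6: no successors, so Box Box (q or p) holds vacuously. ✓
w7: no successors, so Box Box (q or p) holds vacuously. ✓
Satisfying worlds: {w0, w1, w5, w6, w7}.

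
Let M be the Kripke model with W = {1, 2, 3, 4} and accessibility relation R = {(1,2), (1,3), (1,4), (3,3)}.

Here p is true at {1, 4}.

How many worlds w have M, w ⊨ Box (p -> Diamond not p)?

1: successors {2, 3, 4}; p -> Diamond not p there: 2:T, 3:T, 4:F. ✗
2: no successors, so Box (p -> Diamond not p) holds vacuously. ✓
3: successors {3}; p -> Diamond not p there: 3:T. ✓
4: no successors, so Box (p -> Diamond not p) holds vacuously. ✓
Satisfying worlds: {2, 3, 4}.

3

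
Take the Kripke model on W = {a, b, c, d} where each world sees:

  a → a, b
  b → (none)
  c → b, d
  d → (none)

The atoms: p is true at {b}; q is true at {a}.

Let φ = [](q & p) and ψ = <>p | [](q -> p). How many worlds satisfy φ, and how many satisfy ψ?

For [](q & p):
a: successors {a, b}; q & p there: a:F, b:F. ✗
b: no successors, so [](q & p) holds vacuously. ✓
c: successors {b, d}; q & p there: b:F, d:F. ✗
d: no successors, so [](q & p) holds vacuously. ✓
— 2 worlds.
For <>p | [](q -> p):
a: <>p is T, [](q -> p) is F. ✓
b: <>p is F, [](q -> p) is T. ✓
c: <>p is T, [](q -> p) is T. ✓
d: <>p is F, [](q -> p) is T. ✓
— 4 worlds.

2 and 4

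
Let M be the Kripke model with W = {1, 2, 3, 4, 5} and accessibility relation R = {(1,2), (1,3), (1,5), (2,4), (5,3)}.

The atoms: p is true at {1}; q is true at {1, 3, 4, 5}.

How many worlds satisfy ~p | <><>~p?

1: ~p is F, <><>~p is T. ✓
2: ~p is T, <><>~p is F. ✓
3: ~p is T, <><>~p is F. ✓
4: ~p is T, <><>~p is F. ✓
5: ~p is T, <><>~p is F. ✓
Satisfying worlds: {1, 2, 3, 4, 5}.

5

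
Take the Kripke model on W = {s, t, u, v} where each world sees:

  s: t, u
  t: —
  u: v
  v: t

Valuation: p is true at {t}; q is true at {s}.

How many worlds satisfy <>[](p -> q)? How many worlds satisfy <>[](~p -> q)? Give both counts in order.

For <>[](p -> q):
s: successors {t, u}; [](p -> q) there: t:T, u:T. ✓
t: no successors, so <>[](p -> q) fails. ✗
u: successors {v}; [](p -> q) there: v:F. ✗
v: successors {t}; [](p -> q) there: t:T. ✓
— 2 worlds.
For <>[](~p -> q):
s: successors {t, u}; [](~p -> q) there: t:T, u:F. ✓
t: no successors, so <>[](~p -> q) fails. ✗
u: successors {v}; [](~p -> q) there: v:T. ✓
v: successors {t}; [](~p -> q) there: t:T. ✓
— 3 worlds.

2 and 3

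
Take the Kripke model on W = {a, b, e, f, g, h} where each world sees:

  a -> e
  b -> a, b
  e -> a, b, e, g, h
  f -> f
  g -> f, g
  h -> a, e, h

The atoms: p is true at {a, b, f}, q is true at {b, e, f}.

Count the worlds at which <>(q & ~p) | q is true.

a: <>(q & ~p) is T, q is F. ✓
b: <>(q & ~p) is F, q is T. ✓
e: <>(q & ~p) is T, q is T. ✓
f: <>(q & ~p) is F, q is T. ✓
g: <>(q & ~p) is F, q is F. ✗
h: <>(q & ~p) is T, q is F. ✓
Satisfying worlds: {a, b, e, f, h}.

5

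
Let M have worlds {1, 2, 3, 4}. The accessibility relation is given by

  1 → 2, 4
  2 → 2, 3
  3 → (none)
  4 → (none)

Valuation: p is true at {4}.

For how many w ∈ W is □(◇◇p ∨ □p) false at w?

1: successors {2, 4}; ◇◇p ∨ □p there: 2:F, 4:T. ✗
2: successors {2, 3}; ◇◇p ∨ □p there: 2:F, 3:T. ✗
3: no successors, so □(◇◇p ∨ □p) holds vacuously. ✓
4: no successors, so □(◇◇p ∨ □p) holds vacuously. ✓
Satisfying worlds: {3, 4}.
So □(◇◇p ∨ □p) fails at the other 2 worlds.

2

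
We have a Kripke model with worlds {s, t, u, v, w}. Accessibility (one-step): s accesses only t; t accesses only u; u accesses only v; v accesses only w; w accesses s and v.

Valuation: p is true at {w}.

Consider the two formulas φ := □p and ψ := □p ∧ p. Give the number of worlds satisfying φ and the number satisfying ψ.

For □p:
s: successors {t}; p there: t:F. ✗
t: successors {u}; p there: u:F. ✗
u: successors {v}; p there: v:F. ✗
v: successors {w}; p there: w:T. ✓
w: successors {s, v}; p there: s:F, v:F. ✗
— 1 world.
For □p ∧ p:
s: □p is F, p is F. ✗
t: □p is F, p is F. ✗
u: □p is F, p is F. ✗
v: □p is T, p is F. ✗
w: □p is F, p is T. ✗
— 0 worlds.

1 and 0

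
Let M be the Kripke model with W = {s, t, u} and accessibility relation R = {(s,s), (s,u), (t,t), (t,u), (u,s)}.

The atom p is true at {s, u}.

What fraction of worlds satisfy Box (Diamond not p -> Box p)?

2/3

s: successors {s, u}; Diamond not p -> Box p there: s:T, u:T. ✓
t: successors {t, u}; Diamond not p -> Box p there: t:F, u:T. ✗
u: successors {s}; Diamond not p -> Box p there: s:T. ✓
That's 2 of 3 worlds, so 2/3.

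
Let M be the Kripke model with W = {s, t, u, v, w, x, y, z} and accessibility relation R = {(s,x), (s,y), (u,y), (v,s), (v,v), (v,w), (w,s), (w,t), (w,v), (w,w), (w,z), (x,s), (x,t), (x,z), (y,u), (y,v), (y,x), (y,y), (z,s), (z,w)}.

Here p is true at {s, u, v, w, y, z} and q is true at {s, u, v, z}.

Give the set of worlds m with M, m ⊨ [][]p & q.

∅

s: [][]p is F, q is T. ✗
t: [][]p is T, q is F. ✗
u: [][]p is F, q is T. ✗
v: [][]p is F, q is T. ✗
w: [][]p is F, q is F. ✗
x: [][]p is F, q is F. ✗
y: [][]p is F, q is F. ✗
z: [][]p is F, q is T. ✗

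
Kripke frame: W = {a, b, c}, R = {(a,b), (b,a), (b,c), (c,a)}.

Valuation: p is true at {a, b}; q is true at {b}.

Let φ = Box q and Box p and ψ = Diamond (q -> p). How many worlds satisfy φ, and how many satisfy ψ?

For Box q and Box p:
a: Box q is T, Box p is T. ✓
b: Box q is F, Box p is F. ✗
c: Box q is F, Box p is T. ✗
— 1 world.
For Diamond (q -> p):
a: successors {b}; q -> p there: b:T. ✓
b: successors {a, c}; q -> p there: a:T, c:T. ✓
c: successors {a}; q -> p there: a:T. ✓
— 3 worlds.

1 and 3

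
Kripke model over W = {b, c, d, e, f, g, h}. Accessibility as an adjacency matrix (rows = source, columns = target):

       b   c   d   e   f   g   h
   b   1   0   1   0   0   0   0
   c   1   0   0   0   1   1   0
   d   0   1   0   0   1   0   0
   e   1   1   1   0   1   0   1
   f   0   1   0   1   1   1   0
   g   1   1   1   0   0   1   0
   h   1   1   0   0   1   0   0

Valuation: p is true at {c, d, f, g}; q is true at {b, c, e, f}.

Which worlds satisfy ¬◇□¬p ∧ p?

b: ¬◇□¬p is T, p is F. ✗
c: ¬◇□¬p is T, p is T. ✓
d: ¬◇□¬p is T, p is T. ✓
e: ¬◇□¬p is T, p is F. ✗
f: ¬◇□¬p is T, p is T. ✓
g: ¬◇□¬p is T, p is T. ✓
h: ¬◇□¬p is T, p is F. ✗

{c, d, f, g}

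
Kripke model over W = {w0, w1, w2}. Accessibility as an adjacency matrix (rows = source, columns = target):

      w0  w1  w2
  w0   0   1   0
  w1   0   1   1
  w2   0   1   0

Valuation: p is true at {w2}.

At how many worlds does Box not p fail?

1

w0: successors {w1}; not p there: w1:T. ✓
w1: successors {w1, w2}; not p there: w1:T, w2:F. ✗
w2: successors {w1}; not p there: w1:T. ✓
Satisfying worlds: {w0, w2}.
So Box not p fails at the other 1 world.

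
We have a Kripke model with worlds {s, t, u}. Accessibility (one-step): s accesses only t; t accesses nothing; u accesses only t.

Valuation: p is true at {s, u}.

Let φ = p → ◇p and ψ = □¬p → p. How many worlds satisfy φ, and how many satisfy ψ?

1 and 2

For p → ◇p:
s: p is T, ◇p is F. ✗
t: p is F, ◇p is F. ✓
u: p is T, ◇p is F. ✗
— 1 world.
For □¬p → p:
s: □¬p is T, p is T. ✓
t: □¬p is T, p is F. ✗
u: □¬p is T, p is T. ✓
— 2 worlds.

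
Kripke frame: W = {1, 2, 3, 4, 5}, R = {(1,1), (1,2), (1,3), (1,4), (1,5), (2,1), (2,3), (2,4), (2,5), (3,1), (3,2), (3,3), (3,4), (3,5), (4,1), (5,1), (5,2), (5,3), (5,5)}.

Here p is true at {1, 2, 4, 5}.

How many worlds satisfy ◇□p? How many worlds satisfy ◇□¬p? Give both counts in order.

3 and 0

For ◇□p:
1: successors {1, 2, 3, 4, 5}; □p there: 1:F, 2:F, 3:F, 4:T, 5:F. ✓
2: successors {1, 3, 4, 5}; □p there: 1:F, 3:F, 4:T, 5:F. ✓
3: successors {1, 2, 3, 4, 5}; □p there: 1:F, 2:F, 3:F, 4:T, 5:F. ✓
4: successors {1}; □p there: 1:F. ✗
5: successors {1, 2, 3, 5}; □p there: 1:F, 2:F, 3:F, 5:F. ✗
— 3 worlds.
For ◇□¬p:
1: successors {1, 2, 3, 4, 5}; □¬p there: 1:F, 2:F, 3:F, 4:F, 5:F. ✗
2: successors {1, 3, 4, 5}; □¬p there: 1:F, 3:F, 4:F, 5:F. ✗
3: successors {1, 2, 3, 4, 5}; □¬p there: 1:F, 2:F, 3:F, 4:F, 5:F. ✗
4: successors {1}; □¬p there: 1:F. ✗
5: successors {1, 2, 3, 5}; □¬p there: 1:F, 2:F, 3:F, 5:F. ✗
— 0 worlds.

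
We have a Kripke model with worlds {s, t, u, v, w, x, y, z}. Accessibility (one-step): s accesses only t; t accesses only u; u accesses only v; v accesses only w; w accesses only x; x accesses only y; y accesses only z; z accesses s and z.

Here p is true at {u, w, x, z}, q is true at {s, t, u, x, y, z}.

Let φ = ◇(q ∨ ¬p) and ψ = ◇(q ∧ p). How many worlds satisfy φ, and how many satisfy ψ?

7 and 4

For ◇(q ∨ ¬p):
s: successors {t}; q ∨ ¬p there: t:T. ✓
t: successors {u}; q ∨ ¬p there: u:T. ✓
u: successors {v}; q ∨ ¬p there: v:T. ✓
v: successors {w}; q ∨ ¬p there: w:F. ✗
w: successors {x}; q ∨ ¬p there: x:T. ✓
x: successors {y}; q ∨ ¬p there: y:T. ✓
y: successors {z}; q ∨ ¬p there: z:T. ✓
z: successors {s, z}; q ∨ ¬p there: s:T, z:T. ✓
— 7 worlds.
For ◇(q ∧ p):
s: successors {t}; q ∧ p there: t:F. ✗
t: successors {u}; q ∧ p there: u:T. ✓
u: successors {v}; q ∧ p there: v:F. ✗
v: successors {w}; q ∧ p there: w:F. ✗
w: successors {x}; q ∧ p there: x:T. ✓
x: successors {y}; q ∧ p there: y:F. ✗
y: successors {z}; q ∧ p there: z:T. ✓
z: successors {s, z}; q ∧ p there: s:F, z:T. ✓
— 4 worlds.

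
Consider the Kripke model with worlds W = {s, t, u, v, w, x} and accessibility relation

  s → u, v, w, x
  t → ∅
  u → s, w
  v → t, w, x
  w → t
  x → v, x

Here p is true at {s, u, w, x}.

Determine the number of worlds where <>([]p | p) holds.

s: successors {u, v, w, x}; []p | p there: u:T, v:F, w:T, x:T. ✓
t: no successors, so <>([]p | p) fails. ✗
u: successors {s, w}; []p | p there: s:T, w:T. ✓
v: successors {t, w, x}; []p | p there: t:T, w:T, x:T. ✓
w: successors {t}; []p | p there: t:T. ✓
x: successors {v, x}; []p | p there: v:F, x:T. ✓
Satisfying worlds: {s, u, v, w, x}.

5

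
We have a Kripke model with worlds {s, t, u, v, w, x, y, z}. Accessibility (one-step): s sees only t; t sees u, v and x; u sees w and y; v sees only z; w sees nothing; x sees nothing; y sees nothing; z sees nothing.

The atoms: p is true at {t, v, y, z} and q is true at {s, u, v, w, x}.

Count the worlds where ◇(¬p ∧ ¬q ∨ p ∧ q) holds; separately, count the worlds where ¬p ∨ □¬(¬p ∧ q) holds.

For ◇(¬p ∧ ¬q ∨ p ∧ q):
s: successors {t}; ¬p ∧ ¬q ∨ p ∧ q there: t:F. ✗
t: successors {u, v, x}; ¬p ∧ ¬q ∨ p ∧ q there: u:F, v:T, x:F. ✓
u: successors {w, y}; ¬p ∧ ¬q ∨ p ∧ q there: w:F, y:F. ✗
v: successors {z}; ¬p ∧ ¬q ∨ p ∧ q there: z:F. ✗
w: no successors, so ◇(¬p ∧ ¬q ∨ p ∧ q) fails. ✗
x: no successors, so ◇(¬p ∧ ¬q ∨ p ∧ q) fails. ✗
y: no successors, so ◇(¬p ∧ ¬q ∨ p ∧ q) fails. ✗
z: no successors, so ◇(¬p ∧ ¬q ∨ p ∧ q) fails. ✗
— 1 world.
For ¬p ∨ □¬(¬p ∧ q):
s: ¬p is T, □¬(¬p ∧ q) is T. ✓
t: ¬p is F, □¬(¬p ∧ q) is F. ✗
u: ¬p is T, □¬(¬p ∧ q) is F. ✓
v: ¬p is F, □¬(¬p ∧ q) is T. ✓
w: ¬p is T, □¬(¬p ∧ q) is T. ✓
x: ¬p is T, □¬(¬p ∧ q) is T. ✓
y: ¬p is F, □¬(¬p ∧ q) is T. ✓
z: ¬p is F, □¬(¬p ∧ q) is T. ✓
— 7 worlds.

1 and 7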